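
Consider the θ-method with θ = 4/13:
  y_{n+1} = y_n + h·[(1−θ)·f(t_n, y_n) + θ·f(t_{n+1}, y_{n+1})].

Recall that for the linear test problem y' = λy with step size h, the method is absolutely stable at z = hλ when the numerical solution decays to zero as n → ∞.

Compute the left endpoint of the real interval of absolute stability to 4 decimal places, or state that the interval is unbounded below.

With y'=λy (z=hλ):
  y_{n+1} = y_n + z·[9/13·y_n + 4/13·y_{n+1}] ⇒ (1 − 4/13z)y_{n+1} = (1 + 9/13z)y_n
  so R(z) = (1 + 9/13z)/(1 − 4/13z).

Find x<0 with |R(x)|<1.
x=-1.01: |R|=0.2295
R=−1: 1+9/13x = −1+4/13x ⇒ -5/13x=2 ⇒ x=2/(-5/13)=-5.2000
Confirm numerically:
  x=-4.246: |R|=0.84092 <1
  x=-3.788: |R|=0.74922 <1
  x=-3.500: |R|=0.68519 <1
  x=-5.640: |R|=1.06187 >1
  x=-5.495: |R|=1.04217 >1
  x=-5.391: |R|=1.02763 >1
Interval (-5.2000, 0).

left endpoint -5.2000.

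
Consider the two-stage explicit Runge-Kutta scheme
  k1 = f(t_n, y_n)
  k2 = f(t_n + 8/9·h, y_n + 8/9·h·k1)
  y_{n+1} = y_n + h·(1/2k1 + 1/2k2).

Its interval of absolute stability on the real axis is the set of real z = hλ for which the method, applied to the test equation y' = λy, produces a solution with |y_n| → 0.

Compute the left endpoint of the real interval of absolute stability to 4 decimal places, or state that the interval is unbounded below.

With y'=λy (z=hλ):
  k1=λy_n ⇒ h·k1=z·y_n;  k2=λ(1+8/9z)y_n ⇒ h·k2=z(1+8/9z)y_n
  y_{n+1}/y_n = 1 + 1/2z + 1/2z(1+8/9z) = 1 + z + 4/9z²
  so R(z) = 1 + z + 4/9z².

Need |R(x)|<1, x<0.
x=-1.73: |R|=0.6002
R=1: x+4/9x²=0 ⇒ x=−9/4=-2.2500; min R=1−1/(4·4/9)=0.4375>−1
Confirm numerically:
  x=-1.604: |R|=0.53947 <1
  x=-1.249: |R|=0.44433 <1
  x=-1.095: |R|=0.43790 <1
  x=-1.047: |R|=0.44020 <1
  x=-2.570: |R|=1.36551 >1
  x=-2.289: |R|=1.03968 >1
Stable set (-2.2500, 0).

left endpoint -2.2500.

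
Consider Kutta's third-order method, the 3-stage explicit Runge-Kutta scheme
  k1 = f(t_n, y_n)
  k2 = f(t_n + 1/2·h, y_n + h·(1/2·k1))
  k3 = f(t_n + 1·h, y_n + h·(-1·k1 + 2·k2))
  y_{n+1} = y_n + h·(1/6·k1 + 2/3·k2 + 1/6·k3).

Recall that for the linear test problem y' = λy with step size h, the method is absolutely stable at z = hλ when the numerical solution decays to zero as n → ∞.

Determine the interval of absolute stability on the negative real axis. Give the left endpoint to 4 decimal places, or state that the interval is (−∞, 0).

(-2.5127, 0).

On y'=λy, z=hλ:
  order 3, 3-stage ⇒ R(z)=1+z+z^2/2+z^3/6
  (e.g. R(-0.51)=0.59794, |R|=0.59794)

Boundary: |R(x)|=1, x<0.
x=-0.51: |R|=0.5979
|R(-1.68)|=0.0591 |R(-1.09)|=0.2882 |R(-0.85)|=0.4089
Bisect:
  x_lo=-3.3311 |R|=2.9435  x_hi=-0.1281 |R|=0.8798
  mid=-1.72961 |R|=0.09620 →hi
  mid=-2.53037 |R|=1.02922 →lo
  mid=-2.12999 |R|=0.47214 →hi
  mid=-2.33018 |R|=0.72402 →hi
  mid=-2.43028 |R|=0.86946 →hi
  mid=-2.48032 |R|=0.94748 →hi
  mid=-2.50535 |R|=0.98788 →hi
  mid=-2.51786 |R|=1.00843 →lo
  mid=-2.51160 |R|=0.99812 →hi
  ...
  [-2.51278,-2.51258] ⇒ x*=-2.5127
Stable set (-2.5127, 0).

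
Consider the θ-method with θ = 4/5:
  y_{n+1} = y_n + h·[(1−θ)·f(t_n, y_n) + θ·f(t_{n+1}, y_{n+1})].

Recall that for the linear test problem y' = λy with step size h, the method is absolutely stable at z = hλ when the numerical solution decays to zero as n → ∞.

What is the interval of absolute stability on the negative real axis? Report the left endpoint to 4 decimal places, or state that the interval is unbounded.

unbounded; (−∞, 0).

With y'=λy (z=hλ):
  y_{n+1} = y_n + z·[1/5·y_n + 4/5·y_{n+1}] ⇒ (1 − 4/5z)y_{n+1} = (1 + 1/5z)y_n
  Hence R(z) = (1 + 1/5z)/(1 − 4/5z).

Solve |R(x)|<1 on ℝ⁻.
x=-0.68: |R|=0.5596
x=-2: |R|=0.2308
x=-10: |R|=0.1111
x=-100: |R|=0.2346
θ=4/5≥1/2 ⇒ |1+1/5x|<|1−4/5x| ∀x<0 ⇒ interval (−∞,0).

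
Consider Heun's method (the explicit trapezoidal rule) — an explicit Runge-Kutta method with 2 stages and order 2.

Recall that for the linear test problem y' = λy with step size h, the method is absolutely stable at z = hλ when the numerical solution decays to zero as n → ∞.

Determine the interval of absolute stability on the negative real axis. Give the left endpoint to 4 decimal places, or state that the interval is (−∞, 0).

z∈(-2.0000,0).

With y'=λy (z=hλ):
  order 2, 2-stage ⇒ R(z)=1+z+z^2/2
  (e.g. R(-1.78)=0.80420, |R|=0.80420)

Solve |R(x)|<1 on ℝ⁻.
x=-1.78: |R|=0.8042
|R(-1.98)|=0.9802 |R(-1.8)|=0.8200 |R(-1.4)|=0.5800
Bisect:
  x_lo=-2.8379 |R|=2.1889  x_hi=-0.3235 |R|=0.7288
  mid=-1.58069 |R|=0.66860 →hi
  mid=-2.20929 |R|=1.23119 →lo
  mid=-1.89499 |R|=0.90051 →hi
  mid=-2.05214 |R|=1.05350 →lo
  mid=-1.97357 |R|=0.97392 →hi
  mid=-2.01286 |R|=1.01294 →lo
  mid=-1.99321 |R|=0.99323 →hi
  mid=-2.00303 |R|=1.00304 →lo
  ...
  [-2.00012,-1.99996] ⇒ x*=-2.0000
Stable set (-2.0000, 0).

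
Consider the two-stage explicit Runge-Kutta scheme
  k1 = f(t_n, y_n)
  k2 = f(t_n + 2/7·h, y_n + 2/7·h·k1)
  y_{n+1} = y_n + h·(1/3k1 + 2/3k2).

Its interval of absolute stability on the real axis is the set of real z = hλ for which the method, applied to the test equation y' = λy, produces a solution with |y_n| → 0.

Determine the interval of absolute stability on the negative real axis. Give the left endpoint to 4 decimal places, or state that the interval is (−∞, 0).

z∈(-5.2500,0).

With y'=λy (z=hλ):
  k1=λy_n ⇒ h·k1=z·y_n;  k2=λ(1+2/7z)y_n ⇒ h·k2=z(1+2/7z)y_n
  y_{n+1}/y_n = 1 + 1/3z + 2/3z(1+2/7z) = 1 + z + 4/21z²
  Hence R(z) = 1 + z + 4/21z².

Need |R(x)|<1, x<0.
x=-1.78: |R|=0.1765
R=1: x+4/21x²=0 ⇒ x=−21/4=-5.2500; min R=1−1/(4·4/21)=-0.3125>−1
Confirm numerically:
  x=-4.185: |R|=0.15104 <1
  x=-3.506: |R|=0.16466 <1
  x=-3.063: |R|=0.27596 <1
  x=-5.776: |R|=1.57870 >1
  x=-5.569: |R|=1.33838 >1
Interval (-5.2500, 0).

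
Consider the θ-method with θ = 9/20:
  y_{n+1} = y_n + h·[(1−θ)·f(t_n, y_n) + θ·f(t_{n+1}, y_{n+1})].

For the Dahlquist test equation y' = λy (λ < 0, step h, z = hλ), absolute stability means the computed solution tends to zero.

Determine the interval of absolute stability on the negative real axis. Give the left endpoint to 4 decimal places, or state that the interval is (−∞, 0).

With y'=λy (z=hλ):
  y_{n+1} = y_n + z·[11/20·y_n + 9/20·y_{n+1}] ⇒ (1 − 9/20z)y_{n+1} = (1 + 11/20z)y_n
  so R(z) = (1 + 11/20z)/(1 − 9/20z).

Find x<0 with |R(x)|<1.
x=-0.77: |R|=0.4281
R=−1: 1+11/20x = −1+9/20x ⇒ -1/10x=2 ⇒ x=2/(-1/10)=-20.0000
Confirm numerically:
  x=-18.539: |R|=0.98436 <1
  x=-16.718: |R|=0.96149 <1
  x=-16.359: |R|=0.95646 <1
  x=-12.099: |R|=0.87740 <1
  x=-20.525: |R|=1.00513 >1
  x=-20.440: |R|=1.00431 >1
Interval (-20.0000, 0).

z∈(-20.0000,0).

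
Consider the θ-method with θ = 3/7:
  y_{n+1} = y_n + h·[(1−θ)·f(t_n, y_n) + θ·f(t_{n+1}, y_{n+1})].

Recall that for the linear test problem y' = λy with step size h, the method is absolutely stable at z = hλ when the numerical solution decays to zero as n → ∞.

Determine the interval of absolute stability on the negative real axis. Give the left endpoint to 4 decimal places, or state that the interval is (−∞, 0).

z∈(-14.0000,0).

With y'=λy (z=hλ):
  y_{n+1} = y_n + z·[4/7·y_n + 3/7·y_{n+1}] ⇒ (1 − 3/7z)y_{n+1} = (1 + 4/7z)y_n
  Hence R(z) = (1 + 4/7z)/(1 − 3/7z).

Solve |R(x)|<1 on ℝ⁻.
x=-0.48: |R|=0.6019
R=−1: 1+4/7x = −1+3/7x ⇒ -1/7x=2 ⇒ x=2/(-1/7)=-14.0000
Confirm numerically:
  x=-12.582: |R|=0.96831 <1
  x=-12.482: |R|=0.96585 <1
  x=-12.444: |R|=0.96490 <1
  x=-11.555: |R|=0.94132 <1
  x=-14.373: |R|=1.00744 >1
  x=-14.308: |R|=1.00617 >1
  x=-14.258: |R|=1.00518 >1
Interval (-14.0000, 0).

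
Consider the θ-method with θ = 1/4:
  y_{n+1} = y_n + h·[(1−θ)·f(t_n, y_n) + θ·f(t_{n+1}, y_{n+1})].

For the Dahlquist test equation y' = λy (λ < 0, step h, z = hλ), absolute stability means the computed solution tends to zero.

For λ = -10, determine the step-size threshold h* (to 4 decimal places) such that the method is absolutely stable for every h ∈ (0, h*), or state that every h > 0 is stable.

(-4.0000,0); λ=-10 ⇒ h* = (4)/10 = 0.4000.

Test eqn y'=λy, z=hλ:
  y_{n+1} = y_n + z·[3/4·y_n + 1/4·y_{n+1}] ⇒ (1 − 1/4z)y_{n+1} = (1 + 3/4z)y_n
  Hence R(z) = (1 + 3/4z)/(1 − 1/4z).

Find x<0 with |R(x)|<1.
x=-1.11: |R|=0.1311
R=−1: 1+3/4x = −1+1/4x ⇒ -1/2x=2 ⇒ x=2/(-1/2)=-4.0000
Confirm numerically:
  x=-3.147: |R|=0.76130 <1
  x=-3.018: |R|=0.72015 <1
  x=-2.641: |R|=0.59072 <1
  x=-2.326: |R|=0.47076 <1
  x=-4.582: |R|=1.13563 >1
  x=-4.578: |R|=1.13476 >1
  x=-4.230: |R|=1.05589 >1
Stable set (-4.0000, 0).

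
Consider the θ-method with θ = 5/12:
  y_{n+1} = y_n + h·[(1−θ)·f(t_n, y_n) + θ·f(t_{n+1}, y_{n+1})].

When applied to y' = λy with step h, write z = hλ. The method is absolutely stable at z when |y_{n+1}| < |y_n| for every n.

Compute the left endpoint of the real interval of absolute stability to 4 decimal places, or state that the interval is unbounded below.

Set f=λy, z=hλ:
  y_{n+1} = y_n + z·[7/12·y_n + 5/12·y_{n+1}] ⇒ (1 − 5/12z)y_{n+1} = (1 + 7/12z)y_n
  R(z) = (1 + 7/12z)/(1 − 5/12z).

Find x<0 with |R(x)|<1.
x=-0.64: |R|=0.4947
R=−1: 1+7/12x = −1+5/12x ⇒ -1/6x=2 ⇒ x=2/(-1/6)=-12.0000
Confirm numerically:
  x=-8.815: |R|=0.88640 <1
  x=-8.699: |R|=0.88103 <1
  x=-7.211: |R|=0.80069 <1
  x=-12.569: |R|=1.01520 >1
  x=-12.465: |R|=1.01251 >1
  x=-12.464: |R|=1.01249 >1
So |R|<1 on (-12.0000, 0).

z* = -12.0000.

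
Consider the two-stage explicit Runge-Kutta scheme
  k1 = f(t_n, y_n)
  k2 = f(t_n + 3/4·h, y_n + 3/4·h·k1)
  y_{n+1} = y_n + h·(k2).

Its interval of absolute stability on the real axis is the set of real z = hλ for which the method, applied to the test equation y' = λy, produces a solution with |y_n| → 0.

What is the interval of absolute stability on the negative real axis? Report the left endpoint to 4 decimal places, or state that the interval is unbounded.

(-1.3333, 0).

With y'=λy (z=hλ):
  k1=λy_n ⇒ h·k1=z·y_n;  k2=λ(1+3/4z)y_n ⇒ h·k2=z(1+3/4z)y_n
  y_{n+1}/y_n = 1 + z(1+3/4z) = 1 + z + 3/4z²
  R(z) = 1 + z + 3/4z².

Solve |R(x)|<1 on ℝ⁻.
x=-1.45: |R|=1.1269
R=1: x+3/4x²=0 ⇒ x=−4/3=-1.3333; min R=1−1/(4·3/4)=0.6667>−1
Confirm numerically:
  x=-1.245: |R|=0.91752 <1
  x=-0.946: |R|=0.72519 <1
  x=-0.820: |R|=0.68430 <1
  x=-1.677: |R|=1.43225 >1
  x=-1.405: |R|=1.07552 >1
So |R|<1 on (-1.3333, 0).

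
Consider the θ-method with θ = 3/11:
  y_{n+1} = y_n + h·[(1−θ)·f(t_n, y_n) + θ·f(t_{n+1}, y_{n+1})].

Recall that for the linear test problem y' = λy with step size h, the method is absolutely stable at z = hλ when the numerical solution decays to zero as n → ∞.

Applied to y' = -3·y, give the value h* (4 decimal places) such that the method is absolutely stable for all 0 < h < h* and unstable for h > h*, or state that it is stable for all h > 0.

(-4.4000,0); λ=-3 ⇒ h* = (22/5)/3 = 1.4667.

On y'=λy, z=hλ:
  y_{n+1} = y_n + z·[8/11·y_n + 3/11·y_{n+1}] ⇒ (1 − 3/11z)y_{n+1} = (1 + 8/11z)y_n
  so R(z) = (1 + 8/11z)/(1 − 3/11z).

Find x<0 with |R(x)|<1.
x=-0.76: |R|=0.3705
R=−1: 1+8/11x = −1+3/11x ⇒ -5/11x=2 ⇒ x=2/(-5/11)=-4.4000
Confirm numerically:
  x=-3.291: |R|=0.73435 <1
  x=-2.965: |R|=0.63936 <1
  x=-2.647: |R|=0.53725 <1
  x=-2.468: |R|=0.47511 <1
  x=-4.914: |R|=1.09984 >1
  x=-4.841: |R|=1.08639 >1
  x=-4.644: |R|=1.04893 >1
So |R|<1 on (-4.4000, 0).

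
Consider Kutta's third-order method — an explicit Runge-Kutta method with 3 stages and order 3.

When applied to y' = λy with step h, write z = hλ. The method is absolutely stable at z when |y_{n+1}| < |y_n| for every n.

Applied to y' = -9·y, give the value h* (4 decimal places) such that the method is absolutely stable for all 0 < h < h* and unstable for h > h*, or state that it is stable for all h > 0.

(-2.5127,0); λ=-9 ⇒ h* = 0.2792.

With y'=λy (z=hλ):
  order 3, 3-stage ⇒ R(z)=1+z+z^2/2+z^3/6
  (e.g. R(-0.89)=0.38856, |R|=0.38856)

Boundary: |R(x)|=1, x<0.
x=-0.89: |R|=0.3886
|R(-2.54)|=1.0454 |R(-2.48)|=0.9470 |R(-2.12)|=0.4608
Bisect:
  x_lo=-3.2508 |R|=2.6926  x_hi=-0.0819 |R|=0.9214
  mid=-1.66636 |R|=0.04916 →hi
  mid=-2.45859 |R|=0.91314 →hi
  mid=-2.85470 |R|=1.65735 →lo
  mid=-2.65664 |R|=1.25275 →lo
  mid=-2.55761 |R|=1.07531 →lo
  mid=-2.50810 |R|=0.99238 →hi
  mid=-2.53286 |R|=1.03338 →lo
  mid=-2.52048 |R|=1.01276 →lo
  ...
  [-2.51294,-2.51274] ⇒ x*=-2.5127
So |R|<1 on (-2.5127, 0).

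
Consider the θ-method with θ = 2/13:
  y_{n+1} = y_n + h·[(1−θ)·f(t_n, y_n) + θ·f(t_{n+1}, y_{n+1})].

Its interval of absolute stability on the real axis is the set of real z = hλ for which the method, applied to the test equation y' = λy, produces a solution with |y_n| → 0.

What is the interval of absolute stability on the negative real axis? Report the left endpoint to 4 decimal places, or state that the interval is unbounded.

On y'=λy, z=hλ:
  y_{n+1} = y_n + z·[11/13·y_n + 2/13·y_{n+1}] ⇒ (1 − 2/13z)y_{n+1} = (1 + 11/13z)y_n
  Hence R(z) = (1 + 11/13z)/(1 − 2/13z).

Find x<0 with |R(x)|<1.
x=-0.83: |R|=0.2640
R=−1: 1+11/13x = −1+2/13x ⇒ -9/13x=2 ⇒ x=2/(-9/13)=-2.8889
Confirm numerically:
  x=-2.112: |R|=0.59405 <1
  x=-1.916: |R|=0.47980 <1
  x=-1.791: |R|=0.40411 <1
  x=-3.427: |R|=1.24393 >1
  x=-3.304: |R|=1.19053 >1
  x=-3.155: |R|=1.12403 >1
Interval (-2.8889, 0).

(-2.8889, 0).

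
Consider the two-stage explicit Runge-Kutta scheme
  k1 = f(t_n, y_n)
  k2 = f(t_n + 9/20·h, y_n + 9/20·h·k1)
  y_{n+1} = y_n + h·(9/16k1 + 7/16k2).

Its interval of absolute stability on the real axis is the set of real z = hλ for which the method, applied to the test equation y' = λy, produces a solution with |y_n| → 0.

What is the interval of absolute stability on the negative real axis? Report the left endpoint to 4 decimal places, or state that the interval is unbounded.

Test eqn y'=λy, z=hλ:
  k1=λy_n ⇒ h·k1=z·y_n;  k2=λ(1+9/20z)y_n ⇒ h·k2=z(1+9/20z)y_n
  y_{n+1}/y_n = 1 + 9/16z + 7/16z(1+9/20z) = 1 + z + 63/320z²
  so R(z) = 1 + z + 63/320z².

Solve |R(x)|<1 on ℝ⁻.
x=-1.37: |R|=0.0005
R=1: x+63/320x²=0 ⇒ x=−320/63=-5.0794; min R=1−1/(4·63/320)=-0.2698>−1
Confirm numerically:
  x=-3.533: |R|=0.07559 <1
  x=-2.756: |R|=0.26063 <1
  x=-2.406: |R|=0.26632 <1
  x=-5.599: |R|=1.57280 >1
  x=-5.517: |R|=1.47534 >1
Stable set (-5.0794, 0).

z∈(-5.0794,0).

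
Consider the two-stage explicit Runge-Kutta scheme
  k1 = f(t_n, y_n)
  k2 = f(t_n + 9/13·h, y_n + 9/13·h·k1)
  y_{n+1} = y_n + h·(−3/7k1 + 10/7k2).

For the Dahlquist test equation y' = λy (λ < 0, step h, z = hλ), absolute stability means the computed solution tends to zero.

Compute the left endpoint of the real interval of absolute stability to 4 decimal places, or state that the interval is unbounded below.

On y'=λy, z=hλ:
  k1=λy_n ⇒ h·k1=z·y_n;  k2=λ(1+9/13z)y_n ⇒ h·k2=z(1+9/13z)y_n
  y_{n+1}/y_n = 1 − 3/7z + 10/7z(1+9/13z) = 1 + z + 90/91z²
  ⇒ R(z) = 1 + z + 90/91z².

Boundary: |R(x)|=1, x<0.
x=-1.61: |R|=1.9536
R=1: x+90/91x²=0 ⇒ x=−91/90=-1.0111; min R=1−1/(4·90/91)=0.7472>−1
Confirm numerically:
  x=-0.864: |R|=0.87429 <1
  x=-0.624: |R|=0.76110 <1
  x=-0.472: |R|=0.74834 <1
  x=-1.582: |R|=1.89322 >1
  x=-1.546: |R|=1.81785 >1
  x=-1.214: |R|=1.24360 >1
So |R|<1 on (-1.0111, 0).

z* = -1.0111.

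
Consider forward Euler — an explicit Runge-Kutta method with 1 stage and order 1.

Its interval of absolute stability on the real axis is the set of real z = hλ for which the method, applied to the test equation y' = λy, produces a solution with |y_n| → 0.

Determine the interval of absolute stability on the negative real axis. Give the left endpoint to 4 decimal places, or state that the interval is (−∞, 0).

(-2.0000, 0).

On y'=λy, z=hλ:
  order 1, 1-stage ⇒ R(z)=1+z
  (e.g. R(-0.78)=0.22000, |R|=0.22000)

Need |R(x)|<1, x<0.
x=-0.78: |R|=0.2200
|R(-1.77)|=0.7700 |R(-1.74)|=0.7400 |R(-1.59)|=0.5900
Bisect:
  x_lo=-2.7699 |R|=1.7699  x_hi=-0.1249 |R|=0.8751
  mid=-1.44736 |R|=0.44736 →hi
  mid=-2.10861 |R|=1.10861 →lo
  mid=-1.77799 |R|=0.77799 →hi
  mid=-1.94330 |R|=0.94330 →hi
  mid=-2.02596 |R|=1.02596 →lo
  mid=-1.98463 |R|=0.98463 →hi
  mid=-2.00529 |R|=1.00529 →lo
  ...
  [-2.00013,-1.99997] ⇒ x*=-2.0000
Stable set (-2.0000, 0).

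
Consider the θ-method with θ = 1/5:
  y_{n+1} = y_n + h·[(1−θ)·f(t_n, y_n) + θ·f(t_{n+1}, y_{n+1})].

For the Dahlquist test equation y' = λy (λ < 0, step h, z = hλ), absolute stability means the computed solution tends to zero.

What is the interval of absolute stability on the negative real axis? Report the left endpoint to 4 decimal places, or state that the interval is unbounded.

Set f=λy, z=hλ:
  y_{n+1} = y_n + z·[4/5·y_n + 1/5·y_{n+1}] ⇒ (1 − 1/5z)y_{n+1} = (1 + 4/5z)y_n
  so R(z) = (1 + 4/5z)/(1 − 1/5z).

Find x<0 with |R(x)|<1.
x=-0.96: |R|=0.1946
R=−1: 1+4/5x = −1+1/5x ⇒ -3/5x=2 ⇒ x=2/(-3/5)=-3.3333
Confirm numerically:
  x=-2.617: |R|=0.71787 <1
  x=-2.205: |R|=0.53019 <1
  x=-2.062: |R|=0.45993 <1
  x=-3.839: |R|=1.17163 >1
  x=-3.365: |R|=1.01136 >1
So |R|<1 on (-3.3333, 0).

z∈(-3.3333,0).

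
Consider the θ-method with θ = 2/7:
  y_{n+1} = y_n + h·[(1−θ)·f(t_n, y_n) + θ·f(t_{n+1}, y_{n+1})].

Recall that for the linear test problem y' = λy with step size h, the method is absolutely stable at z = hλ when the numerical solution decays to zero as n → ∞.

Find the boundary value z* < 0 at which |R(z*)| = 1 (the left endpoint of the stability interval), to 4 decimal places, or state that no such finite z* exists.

left endpoint -4.6667.

Test eqn y'=λy, z=hλ:
  y_{n+1} = y_n + z·[5/7·y_n + 2/7·y_{n+1}] ⇒ (1 − 2/7z)y_{n+1} = (1 + 5/7z)y_n
  R(z) = (1 + 5/7z)/(1 − 2/7z).

Solve |R(x)|<1 on ℝ⁻.
x=-1.78: |R|=0.1799
R=−1: 1+5/7x = −1+2/7x ⇒ -3/7x=2 ⇒ x=2/(-3/7)=-4.6667
Confirm numerically:
  x=-4.038: |R|=0.87490 <1
  x=-4.030: |R|=0.87317 <1
  x=-3.391: |R|=0.72232 <1
  x=-4.916: |R|=1.04444 >1
  x=-4.909: |R|=1.04323 >1
Stable set (-4.6667, 0).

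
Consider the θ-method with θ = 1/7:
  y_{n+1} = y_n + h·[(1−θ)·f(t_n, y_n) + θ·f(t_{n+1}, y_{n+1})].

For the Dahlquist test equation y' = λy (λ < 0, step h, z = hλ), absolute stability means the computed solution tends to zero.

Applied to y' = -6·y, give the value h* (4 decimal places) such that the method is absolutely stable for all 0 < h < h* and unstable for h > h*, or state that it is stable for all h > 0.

Test eqn y'=λy, z=hλ:
  y_{n+1} = y_n + z·[6/7·y_n + 1/7·y_{n+1}] ⇒ (1 − 1/7z)y_{n+1} = (1 + 6/7z)y_n
  R(z) = (1 + 6/7z)/(1 − 1/7z).

Boundary: |R(x)|=1, x<0.
x=-1.27: |R|=0.0750
R=−1: 1+6/7x = −1+1/7x ⇒ -5/7x=2 ⇒ x=2/(-5/7)=-2.8000
Confirm numerically:
  x=-2.482: |R|=0.83231 <1
  x=-2.057: |R|=0.58982 <1
  x=-2.045: |R|=0.58264 <1
  x=-3.372: |R|=1.27574 >1
  x=-2.826: |R|=1.01323 >1
Stable set (-2.8000, 0).

(-2.8000,0); λ=-6 ⇒ h* = (14/5)/6 = 0.4667.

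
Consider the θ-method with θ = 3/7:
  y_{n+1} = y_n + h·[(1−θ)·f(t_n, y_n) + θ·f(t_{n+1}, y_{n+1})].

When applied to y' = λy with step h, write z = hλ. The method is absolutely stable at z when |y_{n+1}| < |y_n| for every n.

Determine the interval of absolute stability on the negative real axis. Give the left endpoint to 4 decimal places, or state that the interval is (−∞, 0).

z∈(-14.0000,0).

With y'=λy (z=hλ):
  y_{n+1} = y_n + z·[4/7·y_n + 3/7·y_{n+1}] ⇒ (1 − 3/7z)y_{n+1} = (1 + 4/7z)y_n
  R(z) = (1 + 4/7z)/(1 − 3/7z).

Need |R(x)|<1, x<0.
x=-1.23: |R|=0.1946
R=−1: 1+4/7x = −1+3/7x ⇒ -1/7x=2 ⇒ x=2/(-1/7)=-14.0000
Confirm numerically:
  x=-12.777: |R|=0.97302 <1
  x=-11.902: |R|=0.95087 <1
  x=-9.601: |R|=0.87713 <1
  x=-14.350: |R|=1.00699 >1
  x=-14.314: |R|=1.00629 >1
  x=-14.048: |R|=1.00098 >1
Stable set (-14.0000, 0).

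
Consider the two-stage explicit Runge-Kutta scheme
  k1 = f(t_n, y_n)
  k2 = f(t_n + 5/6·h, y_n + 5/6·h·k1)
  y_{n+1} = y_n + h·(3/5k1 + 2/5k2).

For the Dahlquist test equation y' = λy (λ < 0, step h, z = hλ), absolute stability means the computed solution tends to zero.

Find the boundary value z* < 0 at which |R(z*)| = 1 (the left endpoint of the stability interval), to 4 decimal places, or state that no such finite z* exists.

Test eqn y'=λy, z=hλ:
  k1=λy_n ⇒ h·k1=z·y_n;  k2=λ(1+5/6z)y_n ⇒ h·k2=z(1+5/6z)y_n
  y_{n+1}/y_n = 1 + 3/5z + 2/5z(1+5/6z) = 1 + z + 1/3z²
  ⇒ R(z) = 1 + z + 1/3z².

Boundary: |R(x)|=1, x<0.
x=-1.48: |R|=0.2501
R=1: x+1/3x²=0 ⇒ x=−3=-3.0000; min R=1−1/(4·1/3)=0.2500>−1
Confirm numerically:
  x=-2.877: |R|=0.88204 <1
  x=-2.038: |R|=0.34648 <1
  x=-1.600: |R|=0.25333 <1
  x=-3.297: |R|=1.32640 >1
  x=-3.094: |R|=1.09695 >1
Interval (-3.0000, 0).

left endpoint -3.0000.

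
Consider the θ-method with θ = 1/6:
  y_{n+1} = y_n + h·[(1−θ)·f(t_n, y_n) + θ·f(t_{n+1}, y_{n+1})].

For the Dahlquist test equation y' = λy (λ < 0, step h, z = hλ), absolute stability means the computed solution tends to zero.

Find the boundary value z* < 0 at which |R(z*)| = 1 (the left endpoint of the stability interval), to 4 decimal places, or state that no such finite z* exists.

On y'=λy, z=hλ:
  y_{n+1} = y_n + z·[5/6·y_n + 1/6·y_{n+1}] ⇒ (1 − 1/6z)y_{n+1} = (1 + 5/6z)y_n
  R(z) = (1 + 5/6z)/(1 − 1/6z).

Solve |R(x)|<1 on ℝ⁻.
x=-0.96: |R|=0.1724
R=−1: 1+5/6x = −1+1/6x ⇒ -2/3x=2 ⇒ x=2/(-2/3)=-3.0000
Confirm numerically:
  x=-2.736: |R|=0.87912 <1
  x=-1.847: |R|=0.41226 <1
  x=-1.744: |R|=0.35124 <1
  x=-3.302: |R|=1.12986 >1
  x=-3.220: |R|=1.09544 >1
  x=-3.063: |R|=1.02781 >1
Interval (-3.0000, 0).

z* = -3.0000.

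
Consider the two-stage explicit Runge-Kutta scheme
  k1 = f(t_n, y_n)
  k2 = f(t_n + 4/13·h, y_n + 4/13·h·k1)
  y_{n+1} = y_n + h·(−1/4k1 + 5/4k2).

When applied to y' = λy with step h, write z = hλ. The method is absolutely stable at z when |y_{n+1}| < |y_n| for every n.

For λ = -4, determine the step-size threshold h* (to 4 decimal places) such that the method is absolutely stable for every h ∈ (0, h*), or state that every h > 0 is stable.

Test eqn y'=λy, z=hλ:
  k1=λy_n ⇒ h·k1=z·y_n;  k2=λ(1+4/13z)y_n ⇒ h·k2=z(1+4/13z)y_n
  y_{n+1}/y_n = 1 − 1/4z + 5/4z(1+4/13z) = 1 + z + 5/13z²
  so R(z) = 1 + z + 5/13z².

Solve |R(x)|<1 on ℝ⁻.
x=-1.07: |R|=0.3703
R=1: x+5/13x²=0 ⇒ x=−13/5=-2.6000; min R=1−1/(4·5/13)=0.3500>−1
Confirm numerically:
  x=-2.515: |R|=0.91778 <1
  x=-1.735: |R|=0.42278 <1
  x=-1.105: |R|=0.36463 <1
  x=-3.085: |R|=1.57547 >1
  x=-2.885: |R|=1.31624 >1
So |R|<1 on (-2.6000, 0).

(-2.6000,0); λ=-4 ⇒ h* = (13/5)/4 = 0.6500.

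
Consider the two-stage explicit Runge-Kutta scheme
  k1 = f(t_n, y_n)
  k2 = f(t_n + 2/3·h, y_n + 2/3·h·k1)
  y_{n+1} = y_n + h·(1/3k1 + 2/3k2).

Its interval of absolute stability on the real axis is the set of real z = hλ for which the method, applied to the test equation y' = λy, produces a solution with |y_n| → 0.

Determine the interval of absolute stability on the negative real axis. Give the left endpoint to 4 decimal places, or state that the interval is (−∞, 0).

z∈(-2.2500,0).

Set f=λy, z=hλ:
  k1=λy_n ⇒ h·k1=z·y_n;  k2=λ(1+2/3z)y_n ⇒ h·k2=z(1+2/3z)y_n
  y_{n+1}/y_n = 1 + 1/3z + 2/3z(1+2/3z) = 1 + z + 4/9z²
  ⇒ R(z) = 1 + z + 4/9z².

Boundary: |R(x)|=1, x<0.
x=-1.17: |R|=0.4384
R=1: x+4/9x²=0 ⇒ x=−9/4=-2.2500; min R=1−1/(4·4/9)=0.4375>−1
Confirm numerically:
  x=-2.036: |R|=0.80635 <1
  x=-1.562: |R|=0.52238 <1
  x=-1.446: |R|=0.48330 <1
  x=-1.236: |R|=0.44298 <1
  x=-2.821: |R|=1.71591 >1
  x=-2.314: |R|=1.06582 >1
Stable set (-2.2500, 0).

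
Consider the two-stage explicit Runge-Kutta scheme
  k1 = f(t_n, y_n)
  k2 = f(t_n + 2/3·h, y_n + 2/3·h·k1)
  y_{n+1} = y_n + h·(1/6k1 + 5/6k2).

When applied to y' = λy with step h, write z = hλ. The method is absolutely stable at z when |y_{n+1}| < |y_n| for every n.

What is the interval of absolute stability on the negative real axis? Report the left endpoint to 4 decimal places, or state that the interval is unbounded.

Set f=λy, z=hλ:
  k1=λy_n ⇒ h·k1=z·y_n;  k2=λ(1+2/3z)y_n ⇒ h·k2=z(1+2/3z)y_n
  y_{n+1}/y_n = 1 + 1/6z + 5/6z(1+2/3z) = 1 + z + 5/9z²
  Hence R(z) = 1 + z + 5/9z².

Need |R(x)|<1, x<0.
x=-0.84: |R|=0.5520
R=1: x+5/9x²=0 ⇒ x=−9/5=-1.8000; min R=1−1/(4·5/9)=0.5500>−1
Confirm numerically:
  x=-1.597: |R|=0.81989 <1
  x=-1.475: |R|=0.73368 <1
  x=-1.078: |R|=0.56760 <1
  x=-0.844: |R|=0.55174 <1
  x=-2.335: |R|=1.69401 >1
  x=-2.261: |R|=1.57907 >1
  x=-2.231: |R|=1.53420 >1
So |R|<1 on (-1.8000, 0).

z∈(-1.8000,0).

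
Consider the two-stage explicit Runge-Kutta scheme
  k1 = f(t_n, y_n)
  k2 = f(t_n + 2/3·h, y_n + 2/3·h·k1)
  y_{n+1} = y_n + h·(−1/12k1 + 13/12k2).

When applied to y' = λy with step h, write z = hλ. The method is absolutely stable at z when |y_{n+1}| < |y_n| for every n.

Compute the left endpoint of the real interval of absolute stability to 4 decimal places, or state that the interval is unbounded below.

Set f=λy, z=hλ:
  k1=λy_n ⇒ h·k1=z·y_n;  k2=λ(1+2/3z)y_n ⇒ h·k2=z(1+2/3z)y_n
  y_{n+1}/y_n = 1 − 1/12z + 13/12z(1+2/3z) = 1 + z + 13/18z²
  R(z) = 1 + z + 13/18z².

Boundary: |R(x)|=1, x<0.
x=-1.72: |R|=1.4166
R=1: x+13/18x²=0 ⇒ x=−18/13=-1.3846; min R=1−1/(4·13/18)=0.6538>−1
Confirm numerically:
  x=-1.269: |R|=0.89404 <1
  x=-0.970: |R|=0.70954 <1
  x=-0.896: |R|=0.68381 <1
  x=-0.616: |R|=0.65805 <1
  x=-1.847: |R|=1.61680 >1
  x=-1.608: |R|=1.25942 >1
  x=-1.472: |R|=1.09290 >1
Interval (-1.3846, 0).

z* = -1.3846.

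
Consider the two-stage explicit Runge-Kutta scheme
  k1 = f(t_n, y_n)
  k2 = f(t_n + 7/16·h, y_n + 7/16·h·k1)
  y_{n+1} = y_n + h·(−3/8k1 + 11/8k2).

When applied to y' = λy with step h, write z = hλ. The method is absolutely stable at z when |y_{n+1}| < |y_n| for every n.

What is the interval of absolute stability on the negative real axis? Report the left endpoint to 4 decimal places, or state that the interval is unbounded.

(-1.6623, 0).

On y'=λy, z=hλ:
  k1=λy_n ⇒ h·k1=z·y_n;  k2=λ(1+7/16z)y_n ⇒ h·k2=z(1+7/16z)y_n
  y_{n+1}/y_n = 1 − 3/8z + 11/8z(1+7/16z) = 1 + z + 77/128z²
  Hence R(z) = 1 + z + 77/128z².

Solve |R(x)|<1 on ℝ⁻.
x=-1.22: |R|=0.6754
R=1: x+77/128x²=0 ⇒ x=−128/77=-1.6623; min R=1−1/(4·77/128)=0.5844>−1
Confirm numerically:
  x=-1.396: |R|=0.77633 <1
  x=-1.282: |R|=0.70668 <1
  x=-1.159: |R|=0.64907 <1
  x=-2.023: |R|=1.43891 >1
  x=-1.727: |R|=1.06718 >1
  x=-1.693: |R|=1.03123 >1
So |R|<1 on (-1.6623, 0).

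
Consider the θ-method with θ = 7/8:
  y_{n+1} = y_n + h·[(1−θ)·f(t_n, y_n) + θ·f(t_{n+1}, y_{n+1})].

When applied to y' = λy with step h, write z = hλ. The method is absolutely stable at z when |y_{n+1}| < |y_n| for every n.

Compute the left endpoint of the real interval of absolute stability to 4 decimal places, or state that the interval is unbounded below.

Set f=λy, z=hλ:
  y_{n+1} = y_n + z·[1/8·y_n + 7/8·y_{n+1}] ⇒ (1 − 7/8z)y_{n+1} = (1 + 1/8z)y_n
  so R(z) = (1 + 1/8z)/(1 − 7/8z).

Find x<0 with |R(x)|<1.
x=-0.91: |R|=0.4934
x=-2: |R|=0.2727
x=-10: |R|=0.0256
x=-100: |R|=0.1299
θ=7/8≥1/2 ⇒ |1+1/8x|<|1−7/8x| ∀x<0 ⇒ interval (−∞,0).

interval (−∞, 0).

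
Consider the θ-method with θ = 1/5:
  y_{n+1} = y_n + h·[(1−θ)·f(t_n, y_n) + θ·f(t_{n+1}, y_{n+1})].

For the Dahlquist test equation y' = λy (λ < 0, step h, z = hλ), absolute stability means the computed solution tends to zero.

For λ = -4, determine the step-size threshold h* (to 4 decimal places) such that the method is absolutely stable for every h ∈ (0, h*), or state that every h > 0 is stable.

With y'=λy (z=hλ):
  y_{n+1} = y_n + z·[4/5·y_n + 1/5·y_{n+1}] ⇒ (1 − 1/5z)y_{n+1} = (1 + 4/5z)y_n
  so R(z) = (1 + 4/5z)/(1 − 1/5z).

Find x<0 with |R(x)|<1.
x=-0.85: |R|=0.2735
R=−1: 1+4/5x = −1+1/5x ⇒ -3/5x=2 ⇒ x=2/(-3/5)=-3.3333
Confirm numerically:
  x=-2.537: |R|=0.68303 <1
  x=-2.474: |R|=0.65507 <1
  x=-2.458: |R|=0.64789 <1
  x=-1.886: |R|=0.36945 <1
  x=-3.737: |R|=1.13861 >1
  x=-3.709: |R|=1.12941 >1
So |R|<1 on (-3.3333, 0).

(-3.3333,0); λ=-4 ⇒ h* = (10/3)/4 = 0.8333.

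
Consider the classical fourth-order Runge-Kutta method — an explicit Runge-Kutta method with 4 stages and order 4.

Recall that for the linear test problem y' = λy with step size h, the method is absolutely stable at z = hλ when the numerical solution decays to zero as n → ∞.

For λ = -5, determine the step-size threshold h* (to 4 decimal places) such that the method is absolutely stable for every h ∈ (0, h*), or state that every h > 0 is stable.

(-2.7853,0); λ=-5 ⇒ h* = 0.5571.

Set f=λy, z=hλ:
  order 4, 4-stage ⇒ R(z)=1+z+z^2/2+z^3/6+z^4/24
  (e.g. R(-1.59)=0.27041, |R|=0.27041)

Find x<0 with |R(x)|<1.
x=-1.59: |R|=0.2704
|R(-2.61)|=0.7663 |R(-2.52)|=0.6683 |R(-1.18)|=0.3231
Bisect:
  x_lo=-3.5463 |R|=2.8989  x_hi=-0.2441 |R|=0.7834
  mid=-1.89525 |R|=0.30372 →hi
  mid=-2.72080 |R|=0.90703 →hi
  mid=-3.13357 |R|=1.66525 →lo
  mid=-2.92718 |R|=1.23587 →lo
  mid=-2.82399 |R|=1.05993 →lo
  mid=-2.77239 |R|=0.98072 →hi
  mid=-2.79819 |R|=1.01962 →lo
  ...
  [-2.78549,-2.78529] ⇒ x*=-2.7853
So |R|<1 on (-2.7853, 0).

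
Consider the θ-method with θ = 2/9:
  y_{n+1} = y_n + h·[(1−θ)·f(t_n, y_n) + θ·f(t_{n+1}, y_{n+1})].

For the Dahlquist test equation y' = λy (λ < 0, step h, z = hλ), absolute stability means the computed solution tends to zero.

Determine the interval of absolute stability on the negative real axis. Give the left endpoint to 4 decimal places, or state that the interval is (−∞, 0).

(-3.6000, 0).

With y'=λy (z=hλ):
  y_{n+1} = y_n + z·[7/9·y_n + 2/9·y_{n+1}] ⇒ (1 − 2/9z)y_{n+1} = (1 + 7/9z)y_n
  R(z) = (1 + 7/9z)/(1 − 2/9z).

Boundary: |R(x)|=1, x<0.
x=-1.61: |R|=0.1858
R=−1: 1+7/9x = −1+2/9x ⇒ -5/9x=2 ⇒ x=2/(-5/9)=-3.6000
Confirm numerically:
  x=-2.246: |R|=0.49822 <1
  x=-2.180: |R|=0.46856 <1
  x=-2.006: |R|=0.38749 <1
  x=-1.767: |R|=0.26879 <1
  x=-4.057: |R|=1.13352 >1
  x=-3.994: |R|=1.11596 >1
  x=-3.938: |R|=1.10014 >1
So |R|<1 on (-3.6000, 0).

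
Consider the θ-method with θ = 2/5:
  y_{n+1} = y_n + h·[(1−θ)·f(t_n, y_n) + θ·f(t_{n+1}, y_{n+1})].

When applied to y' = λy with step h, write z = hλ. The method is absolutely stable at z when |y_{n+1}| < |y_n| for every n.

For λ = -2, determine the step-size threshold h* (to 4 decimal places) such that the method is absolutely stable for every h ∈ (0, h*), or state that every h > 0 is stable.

(-10.0000,0); λ=-2 ⇒ h* = (10)/2 = 5.0000.

Set f=λy, z=hλ:
  y_{n+1} = y_n + z·[3/5·y_n + 2/5·y_{n+1}] ⇒ (1 − 2/5z)y_{n+1} = (1 + 3/5z)y_n
  ⇒ R(z) = (1 + 3/5z)/(1 − 2/5z).

Need |R(x)|<1, x<0.
x=-0.67: |R|=0.4716
R=−1: 1+3/5x = −1+2/5x ⇒ -1/5x=2 ⇒ x=2/(-1/5)=-10.0000
Confirm numerically:
  x=-9.737: |R|=0.98925 <1
  x=-7.397: |R|=0.86850 <1
  x=-7.274: |R|=0.86055 <1
  x=-10.214: |R|=1.00842 >1
  x=-10.197: |R|=1.00776 >1
So |R|<1 on (-10.0000, 0).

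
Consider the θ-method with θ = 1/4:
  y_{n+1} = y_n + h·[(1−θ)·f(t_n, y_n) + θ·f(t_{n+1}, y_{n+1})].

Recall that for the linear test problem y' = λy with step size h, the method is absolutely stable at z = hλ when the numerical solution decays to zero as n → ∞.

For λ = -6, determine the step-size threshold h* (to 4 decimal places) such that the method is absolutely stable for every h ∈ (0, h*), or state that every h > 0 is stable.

(-4.0000,0); λ=-6 ⇒ h* = (4)/6 = 0.6667.

With y'=λy (z=hλ):
  y_{n+1} = y_n + z·[3/4·y_n + 1/4·y_{n+1}] ⇒ (1 − 1/4z)y_{n+1} = (1 + 3/4z)y_n
  Hence R(z) = (1 + 3/4z)/(1 − 1/4z).

Boundary: |R(x)|=1, x<0.
x=-0.75: |R|=0.3684
R=−1: 1+3/4x = −1+1/4x ⇒ -1/2x=2 ⇒ x=2/(-1/2)=-4.0000
Confirm numerically:
  x=-3.270: |R|=0.79917 <1
  x=-2.816: |R|=0.65258 <1
  x=-2.335: |R|=0.47435 <1
  x=-4.582: |R|=1.13563 >1
  x=-4.177: |R|=1.04329 >1
  x=-4.114: |R|=1.02810 >1
So |R|<1 on (-4.0000, 0).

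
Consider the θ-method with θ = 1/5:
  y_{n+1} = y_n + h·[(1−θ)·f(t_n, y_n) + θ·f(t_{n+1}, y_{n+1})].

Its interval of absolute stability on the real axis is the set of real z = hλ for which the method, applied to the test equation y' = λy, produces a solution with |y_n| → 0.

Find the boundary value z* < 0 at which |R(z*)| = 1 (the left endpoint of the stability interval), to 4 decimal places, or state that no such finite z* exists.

z* = -3.3333.

With y'=λy (z=hλ):
  y_{n+1} = y_n + z·[4/5·y_n + 1/5·y_{n+1}] ⇒ (1 − 1/5z)y_{n+1} = (1 + 4/5z)y_n
  Hence R(z) = (1 + 4/5z)/(1 − 1/5z).

Solve |R(x)|<1 on ℝ⁻.
x=-1.42: |R|=0.1059
R=−1: 1+4/5x = −1+1/5x ⇒ -3/5x=2 ⇒ x=2/(-3/5)=-3.3333
Confirm numerically:
  x=-1.972: |R|=0.41423 <1
  x=-1.930: |R|=0.39250 <1
  x=-1.412: |R|=0.10106 <1
  x=-1.392: |R|=0.08886 <1
  x=-3.888: |R|=1.18722 >1
  x=-3.745: |R|=1.14122 >1
  x=-3.447: |R|=1.04037 >1
Interval (-3.3333, 0).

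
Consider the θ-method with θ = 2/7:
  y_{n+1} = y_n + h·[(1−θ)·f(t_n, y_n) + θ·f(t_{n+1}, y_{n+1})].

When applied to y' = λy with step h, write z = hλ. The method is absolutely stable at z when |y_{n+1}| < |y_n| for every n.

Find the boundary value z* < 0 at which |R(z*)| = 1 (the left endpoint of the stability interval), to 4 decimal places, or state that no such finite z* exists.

left endpoint -4.6667.

Test eqn y'=λy, z=hλ:
  y_{n+1} = y_n + z·[5/7·y_n + 2/7·y_{n+1}] ⇒ (1 − 2/7z)y_{n+1} = (1 + 5/7z)y_n
  ⇒ R(z) = (1 + 5/7z)/(1 − 2/7z).

Solve |R(x)|<1 on ℝ⁻.
x=-1.41: |R|=0.0051
R=−1: 1+5/7x = −1+2/7x ⇒ -3/7x=2 ⇒ x=2/(-3/7)=-4.6667
Confirm numerically:
  x=-3.177: |R|=0.66534 <1
  x=-3.078: |R|=0.63773 <1
  x=-2.939: |R|=0.59753 <1
  x=-4.843: |R|=1.03170 >1
  x=-4.781: |R|=1.02071 >1
  x=-4.717: |R|=1.00919 >1
Interval (-4.6667, 0).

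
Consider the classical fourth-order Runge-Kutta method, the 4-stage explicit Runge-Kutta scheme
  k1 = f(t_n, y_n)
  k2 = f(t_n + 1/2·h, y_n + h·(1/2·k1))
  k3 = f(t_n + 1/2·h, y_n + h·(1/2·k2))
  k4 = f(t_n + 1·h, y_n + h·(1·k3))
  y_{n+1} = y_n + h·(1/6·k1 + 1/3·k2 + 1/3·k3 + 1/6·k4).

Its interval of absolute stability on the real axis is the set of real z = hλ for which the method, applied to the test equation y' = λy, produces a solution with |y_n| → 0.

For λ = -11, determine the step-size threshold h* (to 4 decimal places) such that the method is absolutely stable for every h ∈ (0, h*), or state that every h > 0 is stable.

Test eqn y'=λy, z=hλ:
  order 4, 4-stage ⇒ R(z)=1+z+z^2/2+z^3/6+z^4/24
  (e.g. R(-1.14)=0.33325, |R|=0.33325)

Need |R(x)|<1, x<0.
x=-1.14: |R|=0.3332
|R(-1.28)|=0.3015 |R(-0.77)|=0.4650 |R(-0.74)|=0.4788
Bisect:
  x_lo=-3.1042 |R|=1.5974  x_hi=-0.3614 |R|=0.6968
  mid=-1.73281 |R|=0.27700 →hi
  mid=-2.41853 |R|=0.57392 →hi
  mid=-2.76138 |R|=0.96455 →hi
  mid=-2.93281 |R|=1.24617 →lo
  mid=-2.84710 |R|=1.09725 →lo
  mid=-2.80424 |R|=1.02894 →lo
  mid=-2.78281 |R|=0.99627 →hi
  mid=-2.79353 |R|=1.01248 →lo
  mid=-2.78817 |R|=1.00434 →lo
  ...
  [-2.78532,-2.78516] ⇒ x*=-2.7853
Interval (-2.7853, 0).

(-2.7853,0); λ=-11 ⇒ h* = 0.2532.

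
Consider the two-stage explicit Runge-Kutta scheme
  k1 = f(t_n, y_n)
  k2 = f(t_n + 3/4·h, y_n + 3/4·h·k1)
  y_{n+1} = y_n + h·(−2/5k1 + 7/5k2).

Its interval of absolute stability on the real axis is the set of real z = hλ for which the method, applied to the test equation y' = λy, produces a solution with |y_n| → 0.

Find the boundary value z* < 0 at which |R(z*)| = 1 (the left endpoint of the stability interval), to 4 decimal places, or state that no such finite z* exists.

left endpoint -0.9524.

Set f=λy, z=hλ:
  k1=λy_n ⇒ h·k1=z·y_n;  k2=λ(1+3/4z)y_n ⇒ h·k2=z(1+3/4z)y_n
  y_{n+1}/y_n = 1 − 2/5z + 7/5z(1+3/4z) = 1 + z + 21/20z²
  R(z) = 1 + z + 21/20z².

Need |R(x)|<1, x<0.
x=-0.58: |R|=0.7732
R=1: x+21/20x²=0 ⇒ x=−20/21=-0.9524; min R=1−1/(4·21/20)=0.7619>−1
Confirm numerically:
  x=-0.834: |R|=0.89633 <1
  x=-0.799: |R|=0.87132 <1
  x=-0.454: |R|=0.76242 <1
  x=-0.402: |R|=0.76768 <1
  x=-1.354: |R|=1.57098 >1
  x=-1.348: |R|=1.55996 >1
Stable set (-0.9524, 0).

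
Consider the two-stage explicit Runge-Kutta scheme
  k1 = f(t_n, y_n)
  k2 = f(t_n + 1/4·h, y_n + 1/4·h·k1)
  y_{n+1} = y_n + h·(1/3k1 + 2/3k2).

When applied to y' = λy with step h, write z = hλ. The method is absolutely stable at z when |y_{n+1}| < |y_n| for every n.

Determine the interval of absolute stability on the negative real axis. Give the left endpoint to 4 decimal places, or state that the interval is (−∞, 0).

Set f=λy, z=hλ:
  k1=λy_n ⇒ h·k1=z·y_n;  k2=λ(1+1/4z)y_n ⇒ h·k2=z(1+1/4z)y_n
  y_{n+1}/y_n = 1 + 1/3z + 2/3z(1+1/4z) = 1 + z + 1/6z²
  Hence R(z) = 1 + z + 1/6z².

Need |R(x)|<1, x<0.
x=-0.72: |R|=0.3664
R=1: x+1/6x²=0 ⇒ x=−6=-6.0000; min R=1−1/(4·1/6)=-0.5000>−1
Confirm numerically:
  x=-5.254: |R|=0.34675 <1
  x=-3.800: |R|=0.39333 <1
  x=-3.426: |R|=0.46975 <1
  x=-6.433: |R|=1.46425 >1
  x=-6.162: |R|=1.16637 >1
Interval (-6.0000, 0).

z∈(-6.0000,0).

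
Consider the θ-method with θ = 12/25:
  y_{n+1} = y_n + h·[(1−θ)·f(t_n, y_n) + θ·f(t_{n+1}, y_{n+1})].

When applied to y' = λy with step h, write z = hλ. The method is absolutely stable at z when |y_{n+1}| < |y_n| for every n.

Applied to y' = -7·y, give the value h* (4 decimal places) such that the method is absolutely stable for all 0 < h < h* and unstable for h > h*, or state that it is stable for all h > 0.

(-50.0000,0); λ=-7 ⇒ h* = (50)/7 = 7.1429.

Set f=λy, z=hλ:
  y_{n+1} = y_n + z·[13/25·y_n + 12/25·y_{n+1}] ⇒ (1 − 12/25z)y_{n+1} = (1 + 13/25z)y_n
  Hence R(z) = (1 + 13/25z)/(1 − 12/25z).

Boundary: |R(x)|=1, x<0.
x=-0.67: |R|=0.4930
R=−1: 1+13/25x = −1+12/25x ⇒ -1/25x=2 ⇒ x=2/(-1/25)=-50.0000
Confirm numerically:
  x=-37.099: |R|=0.97256 <1
  x=-28.069: |R|=0.93939 <1
  x=-26.218: |R|=0.92997 <1
  x=-50.429: |R|=1.00068 >1
  x=-50.179: |R|=1.00029 >1
  x=-50.107: |R|=1.00017 >1
Stable set (-50.0000, 0).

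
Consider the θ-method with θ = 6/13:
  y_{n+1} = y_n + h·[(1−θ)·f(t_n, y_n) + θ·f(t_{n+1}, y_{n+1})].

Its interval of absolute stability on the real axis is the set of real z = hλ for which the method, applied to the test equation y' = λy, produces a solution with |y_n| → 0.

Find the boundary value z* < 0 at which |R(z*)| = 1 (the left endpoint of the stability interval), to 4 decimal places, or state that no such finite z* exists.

z* = -26.0000.

On y'=λy, z=hλ:
  y_{n+1} = y_n + z·[7/13·y_n + 6/13·y_{n+1}] ⇒ (1 − 6/13z)y_{n+1} = (1 + 7/13z)y_n
  Hence R(z) = (1 + 7/13z)/(1 − 6/13z).

Find x<0 with |R(x)|<1.
x=-1.02: |R|=0.3065
R=−1: 1+7/13x = −1+6/13x ⇒ -1/13x=2 ⇒ x=2/(-1/13)=-26.0000
Confirm numerically:
  x=-25.464: |R|=0.99677 <1
  x=-23.930: |R|=0.98678 <1
  x=-16.665: |R|=0.91738 <1
  x=-13.355: |R|=0.86422 <1
  x=-26.552: |R|=1.00320 >1
  x=-26.184: |R|=1.00108 >1
  x=-26.160: |R|=1.00094 >1
So |R|<1 on (-26.0000, 0).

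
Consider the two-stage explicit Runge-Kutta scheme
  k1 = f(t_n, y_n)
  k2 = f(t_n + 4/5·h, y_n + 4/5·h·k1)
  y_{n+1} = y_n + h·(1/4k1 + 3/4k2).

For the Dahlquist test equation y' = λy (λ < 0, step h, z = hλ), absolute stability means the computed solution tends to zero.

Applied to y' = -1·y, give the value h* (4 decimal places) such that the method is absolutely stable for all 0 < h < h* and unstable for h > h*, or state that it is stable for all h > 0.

With y'=λy (z=hλ):
  k1=λy_n ⇒ h·k1=z·y_n;  k2=λ(1+4/5z)y_n ⇒ h·k2=z(1+4/5z)y_n
  y_{n+1}/y_n = 1 + 1/4z + 3/4z(1+4/5z) = 1 + z + 3/5z²
  so R(z) = 1 + z + 3/5z².

Solve |R(x)|<1 on ℝ⁻.
x=-1.3: |R|=0.7140
R=1: x+3/5x²=0 ⇒ x=−5/3=-1.6667; min R=1−1/(4·3/5)=0.5833>−1
Confirm numerically:
  x=-1.100: |R|=0.62600 <1
  x=-0.956: |R|=0.59236 <1
  x=-2.091: |R|=1.53237 >1
  x=-2.002: |R|=1.40280 >1
So |R|<1 on (-1.6667, 0).

(-1.6667,0); λ=-1 ⇒ h* = (5/3)/1 = 1.6667.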